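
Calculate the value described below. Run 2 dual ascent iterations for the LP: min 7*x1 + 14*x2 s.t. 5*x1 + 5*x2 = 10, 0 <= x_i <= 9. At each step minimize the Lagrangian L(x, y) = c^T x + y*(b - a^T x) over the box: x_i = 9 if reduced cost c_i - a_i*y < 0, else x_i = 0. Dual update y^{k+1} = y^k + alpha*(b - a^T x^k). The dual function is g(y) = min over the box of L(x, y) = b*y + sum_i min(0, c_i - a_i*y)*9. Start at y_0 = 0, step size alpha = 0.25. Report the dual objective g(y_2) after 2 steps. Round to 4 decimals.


Dual ascent for LP: min 7*x1 + 14*x2, 5*x1 + 5*x2 = 10, 0 <= x_i <= 9
Step 1: y^k = 0.0, reduced costs: (7.0, 14.0)
  x^k = (0.0, 0.0), subgradient = b - a^T x = 10.0
  y^{k+1} = 0.0 + 0.25*10.0 = 2.5
Step 2: y^k = 2.5, reduced costs: (-5.5, 1.5)
  x^k = (9.0, 0.0), subgradient = b - a^T x = -35.0
  y^{k+1} = 2.5 + 0.25*-35.0 = -6.25
Dual objective at y_2 = -6.25: reduced costs (38.25, 45.25), box minimizer x = (0.0, 0.0)
g(y_2) = b*y + (c1 - a1*y)*x1 + (c2 - a2*y)*x2 = 10*(-6.25) + 38.25*0.0 + 45.25*0.0 = -62.5 + 0.0 + 0.0 = -62.5


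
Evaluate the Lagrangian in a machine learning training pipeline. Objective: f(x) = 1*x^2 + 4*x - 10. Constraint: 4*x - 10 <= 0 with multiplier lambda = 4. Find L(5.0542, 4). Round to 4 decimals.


Step 1: Evaluate f(x).
f(5.0542) = 1*5.0542^2 + 4*5.0542 - 10 = 35.7617
Step 2: Evaluate g(x).
g(5.0542) = 4*5.0542 - 10 = 10.2168
Step 3: Compute Lagrangian.
L = 35.7617 + 4*10.2168 = 76.6289


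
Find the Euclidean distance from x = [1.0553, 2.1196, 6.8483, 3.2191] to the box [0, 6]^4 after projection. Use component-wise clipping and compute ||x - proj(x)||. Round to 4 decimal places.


Project each component onto [0, 6].
clip(1.0553) = 1.0553, clip(2.1196) = 2.1196, clip(6.8483) = 6.0, clip(3.2191) = 3.2191
Projection = [1.0553, 2.1196, 6.0, 3.2191]
Squared diffs: [0.0, 0.0, 0.7196, 0.0]
Distance = sqrt(0.7196) = 0.8483


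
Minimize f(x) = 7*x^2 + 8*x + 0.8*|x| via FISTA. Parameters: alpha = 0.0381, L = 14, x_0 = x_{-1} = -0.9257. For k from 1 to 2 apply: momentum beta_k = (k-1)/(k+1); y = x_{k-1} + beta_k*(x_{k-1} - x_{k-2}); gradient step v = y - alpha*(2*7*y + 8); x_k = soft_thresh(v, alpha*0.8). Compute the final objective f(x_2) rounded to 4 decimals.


FISTA on f(x) = 7*x^2 + 8*x + 0.8*|x|
L = 14, alpha = 0.0381
Iteration 1: beta = 0.0, y = -0.9257 + 0.0*(-0.9257 + 0.9257) = -0.9257
  grad(y) = -4.9598, v = y - alpha*grad = -0.7367
  prox(v) = soft_thresh(-0.7367, 0.0305) = -0.7063
Iteration 2: beta = 0.3333, y = -0.7063 + 0.3333*(-0.7063 + 0.9257) = -0.6331
  grad(y) = -0.8634, v = y - alpha*grad = -0.6002
  prox(v) = soft_thresh(-0.6002, 0.0305) = -0.5697
f(x_2) = 7*(-0.5697)^2 + 8*(-0.5697) + 0.8*|-0.5697| = -1.8299


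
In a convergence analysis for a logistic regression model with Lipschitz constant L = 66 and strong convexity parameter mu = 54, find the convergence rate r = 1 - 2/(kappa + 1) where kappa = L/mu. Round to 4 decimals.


Step 1: Compute the condition number.
kappa = L/mu = 66/54 = 1.2222
Step 2: Compute the convergence rate.
r = 1 - 2/(kappa + 1) = 1 - 2*mu/(L + mu) = (L - mu)/(L + mu) = 12/120 = 0.1


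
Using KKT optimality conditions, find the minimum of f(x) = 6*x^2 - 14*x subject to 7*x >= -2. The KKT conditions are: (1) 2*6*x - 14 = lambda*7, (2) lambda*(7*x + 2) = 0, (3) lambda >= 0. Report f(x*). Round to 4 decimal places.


Step 1: Try lambda = 0 (constraint inactive).
Stationarity: 2*6*x - 14 = 0
x* = 14/(2*6) = 7/6 = 1.1667 (rounded; the exact value 7/6 is used below)
Check constraint: 7*1.1667 = 8.1669 >= -2 -- satisfied.
Step 2: Compute optimal value.
f(x*) = 6*(7/6)^2 - 14*(7/6) = -8.1667


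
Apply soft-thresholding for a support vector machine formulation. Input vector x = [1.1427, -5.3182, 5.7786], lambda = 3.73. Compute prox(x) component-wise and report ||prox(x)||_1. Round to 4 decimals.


Soft-thresholding with lambda = 3.73:
prox(1.1427) = sign(1.1427)*max(|1.1427| - 3.73, 0) = 0.0
prox(-5.3182) = sign(-5.3182)*max(|-5.3182| - 3.73, 0) = -1.5882
prox(5.7786) = sign(5.7786)*max(|5.7786| - 3.73, 0) = 2.0486
prox(x) = [0.0, -1.5882, 2.0486]
||prox(x)||_1 = 0.0 + 1.5882 + 2.0486 = 3.6368


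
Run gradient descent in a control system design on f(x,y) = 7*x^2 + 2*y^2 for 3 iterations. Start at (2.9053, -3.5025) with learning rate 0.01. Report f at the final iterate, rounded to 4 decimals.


Gradient descent on f(x,y) = 7*x^2 + 2*y^2.
Starting point: (2.9053, -3.5025), alpha = 0.01
Step 1: grad_x = 2*7*2.9053 = 40.6742, grad_y = 2*2*-3.5025 = -14.01
  x_1 = 2.9053 - 0.01*40.6742 = 2.4986
  y_1 = -3.5025 - 0.01*-14.01 = -3.3624
Step 2: grad_x = 2*7*2.4986 = 34.9798, grad_y = 2*2*-3.3624 = -13.4496
  x_2 = 2.4986 - 0.01*34.9798 = 2.1488
  y_2 = -3.3624 - 0.01*-13.4496 = -3.2279
Step 3: grad_x = 2*7*2.1488 = 30.0826, grad_y = 2*2*-3.2279 = -12.9116
  x_3 = 2.1488 - 0.01*30.0826 = 1.8479
  y_3 = -3.2279 - 0.01*-12.9116 = -3.0988
f(1.8479, -3.0988) = 7*1.8479^2 + 2*(-3.0988)^2 = 43.109


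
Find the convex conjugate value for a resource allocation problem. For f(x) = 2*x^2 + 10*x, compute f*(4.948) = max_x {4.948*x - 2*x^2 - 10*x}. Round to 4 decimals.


f*(y) = sup_x {y*x - a*x^2 - b*x} = sup_x {(y-b)*x - a*x^2}
FOC: (y - b) - 2a*x = 0 => x* = (y - b)/(2a)
x* = (4.948 - 10)/(2*2) = -1.263
f*(4.948) = (y-b)^2/(4a) = (4.948 - 10)^2/(4*2)
= 25.5227/8 = 3.1903


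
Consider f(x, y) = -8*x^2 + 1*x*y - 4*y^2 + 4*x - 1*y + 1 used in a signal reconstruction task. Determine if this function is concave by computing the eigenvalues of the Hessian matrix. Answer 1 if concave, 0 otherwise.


The Hessian of f(x,y) = -8*x^2 + 1*x*y - 4*y^2 + 4*x - 1*y + 1 is:
H = [[-16, 1], [1, -8]]
Trace = -16 - 8 = -24
Determinant = -16*-8 - (1)^2 = 127
Discriminant = (-24)^2 - 4*127 = 68.0
Eigenvalues: lambda_1 = -16.1231, lambda_2 = -7.8769
The function is concave.

1


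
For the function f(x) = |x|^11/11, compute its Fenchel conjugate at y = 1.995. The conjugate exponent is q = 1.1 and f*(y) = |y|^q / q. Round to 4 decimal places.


The conjugate exponent q satisfies 1/p + 1/q = 1.
p = 11, so q = 11/(11 - 1) = 1.1
|y|^q = 1.995^1.1 = 2.1377
f*(1.995) = 2.1377 / 1.1 = 1.9433


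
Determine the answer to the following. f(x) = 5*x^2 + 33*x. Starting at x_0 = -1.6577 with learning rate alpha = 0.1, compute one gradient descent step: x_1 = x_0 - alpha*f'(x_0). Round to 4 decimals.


We compute the gradient at x_0 and apply the update.
f'(x) = 10*x + 33
f'(-1.6577) = 10*-1.6577 + 33 = 16.423
x_1 = -1.6577 - 0.1*16.423 = -3.3


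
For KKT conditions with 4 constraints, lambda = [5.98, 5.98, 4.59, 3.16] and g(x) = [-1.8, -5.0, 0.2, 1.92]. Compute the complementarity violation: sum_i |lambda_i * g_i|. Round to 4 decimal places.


KKT complementary slackness check:
lambda_1 * g_1 = 5.98 * -1.8 = -10.764
lambda_2 * g_2 = 5.98 * -5.0 = -29.9
lambda_3 * g_3 = 4.59 * 0.2 = 0.918
lambda_4 * g_4 = 3.16 * 1.92 = 6.0672
Total violation = 10.764 + 29.9 + 0.918 + 6.0672 = 47.6492


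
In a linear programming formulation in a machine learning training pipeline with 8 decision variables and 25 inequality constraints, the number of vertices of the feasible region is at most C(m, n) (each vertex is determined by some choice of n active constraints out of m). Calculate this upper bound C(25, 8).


Each vertex corresponds to some choice of n active constraints out of m, so the number of vertices is at most C(m, n) = m! / (n!(m-n)!).
m = 25, n = 8
Numerator: 25 * 24 * 23 * 22 * 21 * 20 * 19 * 18
Denominator: 8! = 40320
C(25, 8) = 1081575


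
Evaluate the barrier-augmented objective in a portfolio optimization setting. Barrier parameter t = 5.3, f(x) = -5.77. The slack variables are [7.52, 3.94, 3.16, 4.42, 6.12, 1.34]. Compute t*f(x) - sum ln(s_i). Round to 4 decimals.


Step 1: Compute log-barrier.
ln values: [2.0176, 1.3712, 1.1506, 1.4861, 1.8116, 0.2927]
phi = -(2.0176 + 1.3712 + 1.1506 + 1.4861 + 1.8116 + 0.2927) = -8.1297
Step 2: Compute augmented objective.
t*f(x) = 5.3*-5.77 = -30.581
Total = -30.581 - 8.1297 = -38.7107


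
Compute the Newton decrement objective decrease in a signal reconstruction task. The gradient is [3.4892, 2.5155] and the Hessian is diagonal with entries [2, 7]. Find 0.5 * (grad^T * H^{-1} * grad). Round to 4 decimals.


Step 1: H is diagonal, so H^(-1) * g = [1.7446, 0.3594].
Step 2: g^T H^(-1) g = sum_i g_i^2 / H_ii
  = (3.4892)^2/2 + (2.5155)^2/7
  = 6.0873 + 0.904 = 6.9912
Step 3: Objective decrease = 0.5 * g^T H^(-1) g = 3.4956


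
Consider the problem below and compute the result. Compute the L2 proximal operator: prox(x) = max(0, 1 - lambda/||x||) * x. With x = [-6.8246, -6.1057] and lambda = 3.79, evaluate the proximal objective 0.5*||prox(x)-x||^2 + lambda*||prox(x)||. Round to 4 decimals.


Step 1: Compute ||x||.
||x|| = 9.1572
Step 2: Compute scaling factor.
scale = max(0, 1 - 3.79/9.1572) = 0.5861
Step 3: prox(x) = [-4.0, -3.5787]
||prox(x)|| = 5.3672
Step 4: Proximal objective.
0.5*||prox-x||^2 = 7.1821
lambda*||prox|| = 20.3417
Total = 27.5238


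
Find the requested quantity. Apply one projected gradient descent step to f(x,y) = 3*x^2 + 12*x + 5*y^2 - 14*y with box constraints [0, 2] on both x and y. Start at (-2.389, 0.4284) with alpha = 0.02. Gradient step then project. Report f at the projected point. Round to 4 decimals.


Step 1: Compute gradient at (-2.389, 0.4284).
grad_x = 2*3*-2.389 + 12 = -2.334
grad_y = 2*5*0.4284 - 14 = -9.716
Step 2: Gradient step.
x_raw = -2.389 - 0.02*-2.334 = -2.3423
y_raw = 0.4284 - 0.02*-9.716 = 0.6227
Step 3: Project onto [0, 2].
x_proj = clip(-2.3423) = 0.0
y_proj = clip(0.6227) = 0.6227
Step 4: Evaluate f.
f(0.0, 0.6227) = -6.7792


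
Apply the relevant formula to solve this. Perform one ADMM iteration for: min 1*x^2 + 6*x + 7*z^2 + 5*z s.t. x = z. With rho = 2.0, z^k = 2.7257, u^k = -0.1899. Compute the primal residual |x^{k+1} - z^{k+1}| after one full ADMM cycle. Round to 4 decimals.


ADMM iteration with rho = 2.0, z^k = 2.7257, u^k = -0.1899
Step 1: x-update.
Minimize 1*x^2 + 6*x + (2.0/2)*(x - 2.7257 - 0.1899)^2
FOC: (2*1 + 2.0)*x = -6 + 2.0*(2.7257 + 0.1899)
x^{k+1} = -0.0422
Step 2: z-update.
Minimize 7*z^2 + 5*z + (2.0/2)*(-0.0422 - z - 0.1899)^2
FOC: (2*7 + 2.0)*z = -5 + 2.0*(-0.0422 - 0.1899)
z^{k+1} = -0.3415
Step 3: u-update.
u^{k+1} = -0.1899 - 0.0422 + 0.3415 = 0.1094
Step 4: Primal residual = |-0.0422 + 0.3415| = 0.2993


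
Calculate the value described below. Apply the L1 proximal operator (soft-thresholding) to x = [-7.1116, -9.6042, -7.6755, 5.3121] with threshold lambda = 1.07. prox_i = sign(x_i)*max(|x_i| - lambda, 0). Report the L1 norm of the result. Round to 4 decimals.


Soft-thresholding with lambda = 1.07:
prox(-7.1116) = sign(-7.1116)*max(|-7.1116| - 1.07, 0) = -6.0416
prox(-9.6042) = sign(-9.6042)*max(|-9.6042| - 1.07, 0) = -8.5342
prox(-7.6755) = sign(-7.6755)*max(|-7.6755| - 1.07, 0) = -6.6055
prox(5.3121) = sign(5.3121)*max(|5.3121| - 1.07, 0) = 4.2421
prox(x) = [-6.0416, -8.5342, -6.6055, 4.2421]
||prox(x)||_1 = 6.0416 + 8.5342 + 6.6055 + 4.2421 = 25.4234


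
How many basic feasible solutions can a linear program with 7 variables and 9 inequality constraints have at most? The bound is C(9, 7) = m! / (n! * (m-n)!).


Each vertex corresponds to some choice of n active constraints out of m, so the number of vertices is at most C(m, n) = m! / (n!(m-n)!).
m = 9, n = 7
Numerator: 9 * 8 * 7 * 6 * 5 * 4 * 3
Denominator: 7! = 5040
C(9, 7) = 36


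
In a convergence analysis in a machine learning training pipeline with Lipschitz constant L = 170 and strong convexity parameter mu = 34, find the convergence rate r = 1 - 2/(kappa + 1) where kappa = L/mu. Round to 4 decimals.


Step 1: Compute the condition number.
kappa = L/mu = 170/34 = 5.0
Step 2: Compute the convergence rate.
r = 1 - 2/(kappa + 1) = 1 - 2*mu/(L + mu) = (L - mu)/(L + mu) = 136/204 = 0.6667


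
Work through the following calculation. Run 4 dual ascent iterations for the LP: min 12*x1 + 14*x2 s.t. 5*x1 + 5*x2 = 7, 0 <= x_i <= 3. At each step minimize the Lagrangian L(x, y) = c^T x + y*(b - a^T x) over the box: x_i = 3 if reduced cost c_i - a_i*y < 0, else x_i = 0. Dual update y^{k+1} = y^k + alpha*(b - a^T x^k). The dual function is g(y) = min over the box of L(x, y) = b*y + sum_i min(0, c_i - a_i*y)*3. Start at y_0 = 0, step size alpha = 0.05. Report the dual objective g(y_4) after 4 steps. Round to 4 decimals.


Dual ascent for LP: min 12*x1 + 14*x2, 5*x1 + 5*x2 = 7, 0 <= x_i <= 3
Step 1: y^k = 0.0, reduced costs: (12.0, 14.0)
  x^k = (0.0, 0.0), subgradient = b - a^T x = 7.0
  y^{k+1} = 0.0 + 0.05*7.0 = 0.35
Step 2: y^k = 0.35, reduced costs: (10.25, 12.25)
  x^k = (0.0, 0.0), subgradient = b - a^T x = 7.0
  y^{k+1} = 0.35 + 0.05*7.0 = 0.7
Step 3: y^k = 0.7, reduced costs: (8.5, 10.5)
  x^k = (0.0, 0.0), subgradient = b - a^T x = 7.0
  y^{k+1} = 0.7 + 0.05*7.0 = 1.05
Step 4: y^k = 1.05, reduced costs: (6.75, 8.75)
  x^k = (0.0, 0.0), subgradient = b - a^T x = 7.0
  y^{k+1} = 1.05 + 0.05*7.0 = 1.4
Dual objective at y_4 = 1.4: reduced costs (5.0, 7.0), box minimizer x = (0.0, 0.0)
g(y_4) = b*y + (c1 - a1*y)*x1 + (c2 - a2*y)*x2 = 7*1.4 + 5.0*0.0 + 7.0*0.0 = 9.8 + 0.0 + 0.0 = 9.8


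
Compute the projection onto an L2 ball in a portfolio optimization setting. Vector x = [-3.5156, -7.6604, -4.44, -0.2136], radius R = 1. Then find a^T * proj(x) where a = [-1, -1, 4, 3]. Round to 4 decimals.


Step 1: Compute ||x|| (intermediates to 6 decimals).
||x|| = sqrt((-3.5156)^2 + (-7.6604)^2 + (-4.44)^2 + (-0.2136)^2) = 9.528924
Step 2: Project.
Since ||x|| > R, scale = R/||x|| = 1/9.528924 = 0.104944, proj(x) = scale * x
proj(x) = [-0.368941, -0.803913, -0.465951, -0.022416]
Step 3: Dot product.
a^T * proj(x) = -1*(-0.368941) - 1*(-0.803913) + 4*(-0.465951) + 3*(-0.022416) = -0.7582


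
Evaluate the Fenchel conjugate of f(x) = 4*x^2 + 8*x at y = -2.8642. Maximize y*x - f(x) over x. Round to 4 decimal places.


f*(y) = sup_x {y*x - a*x^2 - b*x} = sup_x {(y-b)*x - a*x^2}
FOC: (y - b) - 2a*x = 0 => x* = (y - b)/(2a)
x* = (-2.8642 - 8)/(2*4) = -1.358
f*(-2.8642) = (y-b)^2/(4a) = (-2.8642 - 8)^2/(4*4)
= 118.0308/16 = 7.3769


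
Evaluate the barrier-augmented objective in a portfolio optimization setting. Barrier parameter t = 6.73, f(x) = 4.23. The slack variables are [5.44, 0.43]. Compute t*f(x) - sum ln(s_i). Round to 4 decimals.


Step 1: Compute log-barrier.
ln values: [1.6938, -0.844]
phi = -(1.6938 - 0.844) = -0.8498
Step 2: Compute augmented objective.
t*f(x) = 6.73*4.23 = 28.4679
Total = 28.4679 - 0.8498 = 27.6181


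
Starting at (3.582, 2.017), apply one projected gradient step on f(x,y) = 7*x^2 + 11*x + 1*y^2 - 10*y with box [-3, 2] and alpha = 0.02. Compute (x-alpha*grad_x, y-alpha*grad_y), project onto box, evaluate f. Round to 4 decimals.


Step 1: Compute gradient at (3.582, 2.017).
grad_x = 2*7*3.582 + 11 = 61.148
grad_y = 2*1*2.017 - 10 = -5.966
Step 2: Gradient step.
x_raw = 3.582 - 0.02*61.148 = 2.359
y_raw = 2.017 - 0.02*-5.966 = 2.1363
Step 3: Project onto [-3, 2].
x_proj = clip(2.359) = 2.0
y_proj = clip(2.1363) = 2.0
Step 4: Evaluate f.
f(2.0, 2.0) = 34.0


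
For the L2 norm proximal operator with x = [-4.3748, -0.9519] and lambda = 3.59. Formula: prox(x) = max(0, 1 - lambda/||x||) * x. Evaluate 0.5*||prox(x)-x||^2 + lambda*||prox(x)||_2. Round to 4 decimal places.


Step 1: Compute ||x||.
||x|| = 4.4772
Step 2: Compute scaling factor.
scale = max(0, 1 - 3.59/4.4772) = 0.1982
Step 3: prox(x) = [-0.8669, -0.1886]
||prox(x)|| = 0.8872
Step 4: Proximal objective.
0.5*||prox-x||^2 = 6.4441
lambda*||prox|| = 3.185
Total = 9.629


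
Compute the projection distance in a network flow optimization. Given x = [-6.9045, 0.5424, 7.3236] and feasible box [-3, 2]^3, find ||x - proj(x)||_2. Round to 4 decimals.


Project each component onto [-3, 2].
clip(-6.9045) = -3.0, clip(0.5424) = 0.5424, clip(7.3236) = 2.0
Projection = [-3.0, 0.5424, 2.0]
Squared diffs: [15.2451, 0.0, 28.3407]
Distance = sqrt(43.5858) = 6.602


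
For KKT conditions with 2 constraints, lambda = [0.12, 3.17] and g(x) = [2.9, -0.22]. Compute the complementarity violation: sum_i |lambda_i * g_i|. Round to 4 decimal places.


KKT complementary slackness check:
lambda_1 * g_1 = 0.12 * 2.9 = 0.348
lambda_2 * g_2 = 3.17 * -0.22 = -0.6974
Total violation = 0.348 + 0.6974 = 1.0454


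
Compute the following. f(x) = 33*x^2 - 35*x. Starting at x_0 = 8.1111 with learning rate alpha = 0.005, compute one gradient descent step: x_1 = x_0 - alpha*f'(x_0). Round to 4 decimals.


We compute the gradient at x_0 and apply the update.
f'(x) = 66*x - 35
f'(8.1111) = 66*8.1111 - 35 = 500.3326
x_1 = 8.1111 - 0.005*500.3326 = 5.6094


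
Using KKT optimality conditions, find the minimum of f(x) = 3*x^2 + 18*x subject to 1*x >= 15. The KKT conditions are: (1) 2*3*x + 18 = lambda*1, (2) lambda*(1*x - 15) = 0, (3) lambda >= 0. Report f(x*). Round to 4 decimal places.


Step 1: Try lambda = 0 (constraint inactive).
x_unc = -18/(2*3) = -3.0
Check: 1*-3.0 = -3.0 < 15 -- violated!
Step 2: Constraint must be active: 1*x = 15
x* = 15/1 = 15.0
lambda = (2*3*15.0 + 18)/1 = 108.0
Step 3: Compute optimal value.
f(x*) = 3*15.0^2 + 18*15.0 = 945.0


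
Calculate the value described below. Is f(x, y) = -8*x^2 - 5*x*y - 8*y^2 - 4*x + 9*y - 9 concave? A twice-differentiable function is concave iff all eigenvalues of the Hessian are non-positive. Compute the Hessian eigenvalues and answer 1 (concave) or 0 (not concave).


The Hessian of f(x,y) = -8*x^2 - 5*x*y - 8*y^2 - 4*x + 9*y - 9 is:
H = [[-16, -5], [-5, -16]]
Trace = -16 - 16 = -32
Determinant = -16*-16 - (-5)^2 = 231
Discriminant = (-32)^2 - 4*231 = 100.0
Eigenvalues: lambda_1 = -21.0, lambda_2 = -11.0
The function is concave.

1


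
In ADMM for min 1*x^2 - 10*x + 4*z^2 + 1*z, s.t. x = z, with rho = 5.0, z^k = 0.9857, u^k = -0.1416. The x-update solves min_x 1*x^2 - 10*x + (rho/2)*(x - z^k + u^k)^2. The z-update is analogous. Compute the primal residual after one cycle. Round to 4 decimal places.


ADMM iteration with rho = 5.0, z^k = 0.9857, u^k = -0.1416
Step 1: x-update.
Minimize 1*x^2 - 10*x + (5.0/2)*(x - 0.9857 - 0.1416)^2
FOC: (2*1 + 5.0)*x = 10 + 5.0*(0.9857 + 0.1416)
x^{k+1} = 2.2338
Step 2: z-update.
Minimize 4*z^2 + 1*z + (5.0/2)*(2.2338 - z - 0.1416)^2
FOC: (2*4 + 5.0)*z = -1 + 5.0*(2.2338 - 0.1416)
z^{k+1} = 0.7278
Step 3: u-update.
u^{k+1} = -0.1416 + 2.2338 - 0.7278 = 1.3644
Step 4: Primal residual = |2.2338 - 0.7278| = 1.506


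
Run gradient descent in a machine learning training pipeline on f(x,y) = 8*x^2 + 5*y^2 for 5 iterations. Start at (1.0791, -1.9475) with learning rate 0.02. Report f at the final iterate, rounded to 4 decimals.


Gradient descent on f(x,y) = 8*x^2 + 5*y^2.
Starting point: (1.0791, -1.9475), alpha = 0.02
Step 1: grad_x = 2*8*1.0791 = 17.2656, grad_y = 2*5*-1.9475 = -19.475
  x_1 = 1.0791 - 0.02*17.2656 = 0.7338
  y_1 = -1.9475 - 0.02*-19.475 = -1.558
Step 2: grad_x = 2*8*0.7338 = 11.7406, grad_y = 2*5*-1.558 = -15.58
  x_2 = 0.7338 - 0.02*11.7406 = 0.499
  y_2 = -1.558 - 0.02*-15.58 = -1.2464
Step 3: grad_x = 2*8*0.499 = 7.9836, grad_y = 2*5*-1.2464 = -12.464
  x_3 = 0.499 - 0.02*7.9836 = 0.3393
  y_3 = -1.2464 - 0.02*-12.464 = -0.9971
Step 4: grad_x = 2*8*0.3393 = 5.4289, grad_y = 2*5*-0.9971 = -9.9712
  x_4 = 0.3393 - 0.02*5.4289 = 0.2307
  y_4 = -0.9971 - 0.02*-9.9712 = -0.7977
Step 5: grad_x = 2*8*0.2307 = 3.6916, grad_y = 2*5*-0.7977 = -7.977
  x_5 = 0.2307 - 0.02*3.6916 = 0.1569
  y_5 = -0.7977 - 0.02*-7.977 = -0.6382
f(0.1569, -0.6382) = 8*0.1569^2 + 5*(-0.6382)^2 = 2.2331


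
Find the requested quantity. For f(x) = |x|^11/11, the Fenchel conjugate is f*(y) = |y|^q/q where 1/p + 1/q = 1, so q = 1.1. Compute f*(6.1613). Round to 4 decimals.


The conjugate exponent q satisfies 1/p + 1/q = 1.
p = 11, so q = 11/(11 - 1) = 1.1
|y|^q = 6.1613^1.1 = 7.3899
f*(6.1613) = 7.3899 / 1.1 = 6.7181


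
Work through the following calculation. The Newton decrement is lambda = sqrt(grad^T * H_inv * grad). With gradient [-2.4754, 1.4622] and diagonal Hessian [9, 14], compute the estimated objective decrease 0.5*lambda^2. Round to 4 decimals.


Step 1: H is diagonal, so H^(-1) * g = [-0.275, 0.1044].
Step 2: g^T H^(-1) g = sum_i g_i^2 / H_ii
  = (-2.4754)^2/9 + (1.4622)^2/14
  = 0.6808 + 0.1527 = 0.8336
Step 3: Objective decrease = 0.5 * g^T H^(-1) g = 0.4168


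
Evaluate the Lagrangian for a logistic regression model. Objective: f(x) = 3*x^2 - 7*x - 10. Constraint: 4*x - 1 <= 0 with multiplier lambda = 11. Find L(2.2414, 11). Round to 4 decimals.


Step 1: Evaluate f(x).
f(2.2414) = 3*2.2414^2 - 7*2.2414 - 10 = -10.6182
Step 2: Evaluate g(x).
g(2.2414) = 4*2.2414 - 1 = 7.9656
Step 3: Compute Lagrangian.
L = -10.6182 + 11*7.9656 = 77.0034


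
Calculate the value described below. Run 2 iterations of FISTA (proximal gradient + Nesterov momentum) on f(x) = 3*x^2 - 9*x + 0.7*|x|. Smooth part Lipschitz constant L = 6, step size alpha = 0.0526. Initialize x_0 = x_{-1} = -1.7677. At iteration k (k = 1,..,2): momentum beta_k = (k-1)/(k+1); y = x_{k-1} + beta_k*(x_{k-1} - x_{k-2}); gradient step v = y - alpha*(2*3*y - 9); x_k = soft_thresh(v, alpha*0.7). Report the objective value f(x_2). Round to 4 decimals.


FISTA on f(x) = 3*x^2 - 9*x + 0.7*|x|
L = 6, alpha = 0.0526
Iteration 1: beta = 0.0, y = -1.7677 + 0.0*(-1.7677 + 1.7677) = -1.7677
  grad(y) = -19.6062, v = y - alpha*grad = -0.7364
  prox(v) = soft_thresh(-0.7364, 0.0368) = -0.6996
Iteration 2: beta = 0.3333, y = -0.6996 + 0.3333*(-0.6996 + 1.7677) = -0.3436
  grad(y) = -11.0614, v = y - alpha*grad = 0.2383
  prox(v) = soft_thresh(0.2383, 0.0368) = 0.2014
f(x_2) = 3*0.2014^2 - 9*0.2014 + 0.7*|0.2014| = -1.5503


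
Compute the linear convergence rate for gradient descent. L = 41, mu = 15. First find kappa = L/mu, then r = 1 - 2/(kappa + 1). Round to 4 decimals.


Step 1: Compute the condition number.
kappa = L/mu = 41/15 = 2.7333
Step 2: Compute the convergence rate.
r = 1 - 2/(kappa + 1) = 1 - 2*mu/(L + mu) = (L - mu)/(L + mu) = 26/56 = 0.4643


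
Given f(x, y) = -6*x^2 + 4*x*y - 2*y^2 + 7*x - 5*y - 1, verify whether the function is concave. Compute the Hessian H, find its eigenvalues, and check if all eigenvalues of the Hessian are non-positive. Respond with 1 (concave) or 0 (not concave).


The Hessian of f(x,y) = -6*x^2 + 4*x*y - 2*y^2 + 7*x - 5*y - 1 is:
H = [[-12, 4], [4, -4]]
Trace = -12 - 4 = -16
Determinant = -12*-4 - (4)^2 = 32
Discriminant = (-16)^2 - 4*32 = 128.0
Eigenvalues: lambda_1 = -13.6569, lambda_2 = -2.3431
The function is concave.

1


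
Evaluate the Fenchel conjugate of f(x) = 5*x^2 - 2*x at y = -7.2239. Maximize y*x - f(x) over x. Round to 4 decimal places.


f*(y) = sup_x {y*x - a*x^2 - b*x} = sup_x {(y-b)*x - a*x^2}
FOC: (y - b) - 2a*x = 0 => x* = (y - b)/(2a)
x* = (-7.2239 + 2)/(2*5) = -0.5224
f*(-7.2239) = (y-b)^2/(4a) = (-7.2239 + 2)^2/(4*5)
= 27.2891/20 = 1.3645


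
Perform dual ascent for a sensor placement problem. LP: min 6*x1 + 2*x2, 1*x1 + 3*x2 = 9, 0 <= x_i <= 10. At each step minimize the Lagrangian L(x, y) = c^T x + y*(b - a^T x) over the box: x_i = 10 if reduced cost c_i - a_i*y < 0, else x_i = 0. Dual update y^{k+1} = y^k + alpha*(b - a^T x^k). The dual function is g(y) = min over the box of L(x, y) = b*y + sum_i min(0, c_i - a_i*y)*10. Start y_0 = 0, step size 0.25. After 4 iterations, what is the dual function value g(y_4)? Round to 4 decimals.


Dual ascent for LP: min 6*x1 + 2*x2, 1*x1 + 3*x2 = 9, 0 <= x_i <= 10
Step 1: y^k = 0.0, reduced costs: (6.0, 2.0)
  x^k = (0.0, 0.0), subgradient = b - a^T x = 9.0
  y^{k+1} = 0.0 + 0.25*9.0 = 2.25
Step 2: y^k = 2.25, reduced costs: (3.75, -4.75)
  x^k = (0.0, 10.0), subgradient = b - a^T x = -21.0
  y^{k+1} = 2.25 + 0.25*-21.0 = -3.0
Step 3: y^k = -3.0, reduced costs: (9.0, 11.0)
  x^k = (0.0, 0.0), subgradient = b - a^T x = 9.0
  y^{k+1} = -3.0 + 0.25*9.0 = -0.75
Step 4: y^k = -0.75, reduced costs: (6.75, 4.25)
  x^k = (0.0, 0.0), subgradient = b - a^T x = 9.0
  y^{k+1} = -0.75 + 0.25*9.0 = 1.5
Dual objective at y_4 = 1.5: reduced costs (4.5, -2.5), box minimizer x = (0.0, 10.0)
g(y_4) = b*y + (c1 - a1*y)*x1 + (c2 - a2*y)*x2 = 9*1.5 + 4.5*0.0 + (-2.5)*10.0 = 13.5 + 0.0 - 25.0 = -11.5


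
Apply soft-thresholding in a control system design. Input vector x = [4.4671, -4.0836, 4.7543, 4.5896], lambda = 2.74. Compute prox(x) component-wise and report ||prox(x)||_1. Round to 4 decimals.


Soft-thresholding with lambda = 2.74:
prox(4.4671) = sign(4.4671)*max(|4.4671| - 2.74, 0) = 1.7271
prox(-4.0836) = sign(-4.0836)*max(|-4.0836| - 2.74, 0) = -1.3436
prox(4.7543) = sign(4.7543)*max(|4.7543| - 2.74, 0) = 2.0143
prox(4.5896) = sign(4.5896)*max(|4.5896| - 2.74, 0) = 1.8496
prox(x) = [1.7271, -1.3436, 2.0143, 1.8496]
||prox(x)||_1 = 1.7271 + 1.3436 + 2.0143 + 1.8496 = 6.9346


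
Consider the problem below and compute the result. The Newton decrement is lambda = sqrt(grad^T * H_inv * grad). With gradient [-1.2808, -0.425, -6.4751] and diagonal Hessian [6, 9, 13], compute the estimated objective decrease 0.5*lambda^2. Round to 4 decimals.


Step 1: H is diagonal, so H^(-1) * g = [-0.2135, -0.0472, -0.4981].
Step 2: g^T H^(-1) g = sum_i g_i^2 / H_ii
  = (-1.2808)^2/6 + (-0.425)^2/9 + (-6.4751)^2/13
  = 0.2734 + 0.0201 + 3.2251 = 3.5186
Step 3: Objective decrease = 0.5 * g^T H^(-1) g = 1.7593


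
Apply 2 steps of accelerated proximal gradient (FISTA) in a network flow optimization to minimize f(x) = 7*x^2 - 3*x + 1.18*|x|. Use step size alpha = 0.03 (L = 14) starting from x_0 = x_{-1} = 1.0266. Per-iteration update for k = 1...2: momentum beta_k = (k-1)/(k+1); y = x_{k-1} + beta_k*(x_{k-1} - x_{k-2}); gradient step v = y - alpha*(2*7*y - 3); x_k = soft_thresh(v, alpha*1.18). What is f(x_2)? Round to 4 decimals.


FISTA on f(x) = 7*x^2 - 3*x + 1.18*|x|
L = 14, alpha = 0.03
Iteration 1: beta = 0.0, y = 1.0266 + 0.0*(1.0266 - 1.0266) = 1.0266
  grad(y) = 11.3724, v = y - alpha*grad = 0.6854
  prox(v) = soft_thresh(0.6854, 0.0354) = 0.65
Iteration 2: beta = 0.3333, y = 0.65 + 0.3333*(0.65 - 1.0266) = 0.5245
  grad(y) = 4.3431, v = y - alpha*grad = 0.3942
  prox(v) = soft_thresh(0.3942, 0.0354) = 0.3588
f(x_2) = 7*0.3588^2 - 3*0.3588 + 1.18*|0.3588| = 0.2482


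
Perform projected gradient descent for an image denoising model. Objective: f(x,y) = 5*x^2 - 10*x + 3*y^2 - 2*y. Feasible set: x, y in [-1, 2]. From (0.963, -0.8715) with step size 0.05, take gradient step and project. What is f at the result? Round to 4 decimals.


Step 1: Compute gradient at (0.963, -0.8715).
grad_x = 2*5*0.963 - 10 = -0.37
grad_y = 2*3*-0.8715 - 2 = -7.229
Step 2: Gradient step.
x_raw = 0.963 - 0.05*-0.37 = 0.9815
y_raw = -0.8715 - 0.05*-7.229 = -0.5101
Step 3: Project onto [-1, 2].
x_proj = clip(0.9815) = 0.9815
y_proj = clip(-0.5101) = -0.5101
Step 4: Evaluate f.
f(0.9815, -0.5101) = -3.1977


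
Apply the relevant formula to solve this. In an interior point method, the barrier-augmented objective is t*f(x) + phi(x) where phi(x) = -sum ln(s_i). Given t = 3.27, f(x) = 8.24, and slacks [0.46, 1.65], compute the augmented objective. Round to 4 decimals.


Step 1: Compute log-barrier.
ln values: [-0.7765, 0.5008]
phi = -(-0.7765 + 0.5008) = 0.2758
Step 2: Compute augmented objective.
t*f(x) = 3.27*8.24 = 26.9448
Total = 26.9448 + 0.2758 = 27.2206


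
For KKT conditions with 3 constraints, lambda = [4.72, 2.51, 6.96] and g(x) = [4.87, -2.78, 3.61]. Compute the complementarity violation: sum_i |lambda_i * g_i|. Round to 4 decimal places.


KKT complementary slackness check:
lambda_1 * g_1 = 4.72 * 4.87 = 22.9864
lambda_2 * g_2 = 2.51 * -2.78 = -6.9778
lambda_3 * g_3 = 6.96 * 3.61 = 25.1256
Total violation = 22.9864 + 6.9778 + 25.1256 = 55.0898


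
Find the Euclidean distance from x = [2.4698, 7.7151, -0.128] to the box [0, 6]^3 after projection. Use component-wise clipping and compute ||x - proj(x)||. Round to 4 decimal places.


Project each component onto [0, 6].
clip(2.4698) = 2.4698, clip(7.7151) = 6.0, clip(-0.128) = 0.0
Projection = [2.4698, 6.0, 0.0]
Squared diffs: [0.0, 2.9416, 0.0164]
Distance = sqrt(2.958) = 1.7199


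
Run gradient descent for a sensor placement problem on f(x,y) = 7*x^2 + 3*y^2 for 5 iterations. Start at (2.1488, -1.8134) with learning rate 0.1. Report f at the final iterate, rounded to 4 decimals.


Gradient descent on f(x,y) = 7*x^2 + 3*y^2.
Starting point: (2.1488, -1.8134), alpha = 0.1
Step 1: grad_x = 2*7*2.1488 = 30.0832, grad_y = 2*3*-1.8134 = -10.8804
  x_1 = 2.1488 - 0.1*30.0832 = -0.8595
  y_1 = -1.8134 - 0.1*-10.8804 = -0.7254
Step 2: grad_x = 2*7*-0.8595 = -12.0333, grad_y = 2*3*-0.7254 = -4.3522
  x_2 = -0.8595 - 0.1*-12.0333 = 0.3438
  y_2 = -0.7254 - 0.1*-4.3522 = -0.2901
Step 3: grad_x = 2*7*0.3438 = 4.8133, grad_y = 2*3*-0.2901 = -1.7409
  x_3 = 0.3438 - 0.1*4.8133 = -0.1375
  y_3 = -0.2901 - 0.1*-1.7409 = -0.1161
Step 4: grad_x = 2*7*-0.1375 = -1.9253, grad_y = 2*3*-0.1161 = -0.6963
  x_4 = -0.1375 - 0.1*-1.9253 = 0.055
  y_4 = -0.1161 - 0.1*-0.6963 = -0.0464
Step 5: grad_x = 2*7*0.055 = 0.7701, grad_y = 2*3*-0.0464 = -0.2785
  x_5 = 0.055 - 0.1*0.7701 = -0.022
  y_5 = -0.0464 - 0.1*-0.2785 = -0.0186
f(-0.022, -0.0186) = 7*(-0.022)^2 + 3*(-0.0186)^2 = 0.0044


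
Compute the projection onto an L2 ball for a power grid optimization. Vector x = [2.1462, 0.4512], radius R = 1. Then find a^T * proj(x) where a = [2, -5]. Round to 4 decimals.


Step 1: Compute ||x|| (intermediates to 6 decimals).
||x|| = sqrt(2.1462^2 + 0.4512^2) = 2.193116
Step 2: Project.
Since ||x|| > R, scale = R/||x|| = 1/2.193116 = 0.455972, proj(x) = scale * x
proj(x) = [0.978607, 0.205735]
Step 3: Dot product.
a^T * proj(x) = 2*0.978607 - 5*0.205735 = 0.9285


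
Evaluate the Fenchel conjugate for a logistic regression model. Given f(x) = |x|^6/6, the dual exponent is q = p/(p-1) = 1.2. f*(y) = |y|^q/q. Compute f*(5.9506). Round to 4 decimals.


The conjugate exponent q satisfies 1/p + 1/q = 1.
p = 6, so q = 6/(6 - 1) = 1.2
|y|^q = 5.9506^1.2 = 8.5011
f*(5.9506) = 8.5011 / 1.2 = 7.0842


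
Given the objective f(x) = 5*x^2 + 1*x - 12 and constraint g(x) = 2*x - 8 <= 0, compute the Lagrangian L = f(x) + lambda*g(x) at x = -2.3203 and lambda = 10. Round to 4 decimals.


Step 1: Evaluate f(x).
f(-2.3203) = 5*(-2.3203)^2 + 1*(-2.3203) - 12 = 12.5987
Step 2: Evaluate g(x).
g(-2.3203) = 2*-2.3203 - 8 = -12.6406
Step 3: Compute Lagrangian.
L = 12.5987 + 10*-12.6406 = -113.8073


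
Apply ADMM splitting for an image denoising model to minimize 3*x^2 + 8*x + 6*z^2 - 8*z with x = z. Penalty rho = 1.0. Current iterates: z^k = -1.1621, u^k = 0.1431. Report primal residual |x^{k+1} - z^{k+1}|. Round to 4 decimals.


ADMM iteration with rho = 1.0, z^k = -1.1621, u^k = 0.1431
Step 1: x-update.
Minimize 3*x^2 + 8*x + (1.0/2)*(x + 1.1621 + 0.1431)^2
FOC: (2*3 + 1.0)*x = -8 + 1.0*(-1.1621 - 0.1431)
x^{k+1} = -1.3293
Step 2: z-update.
Minimize 6*z^2 - 8*z + (1.0/2)*(-1.3293 - z + 0.1431)^2
FOC: (2*6 + 1.0)*z = 8 + 1.0*(-1.3293 + 0.1431)
z^{k+1} = 0.5241
Step 3: u-update.
u^{k+1} = 0.1431 - 1.3293 - 0.5241 = -1.7104
Step 4: Primal residual = |-1.3293 - 0.5241| = 1.8535


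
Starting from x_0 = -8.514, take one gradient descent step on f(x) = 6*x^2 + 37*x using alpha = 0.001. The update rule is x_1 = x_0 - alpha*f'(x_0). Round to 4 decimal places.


We compute the gradient at x_0 and apply the update.
f'(x) = 12*x + 37
f'(-8.514) = 12*-8.514 + 37 = -65.168
x_1 = -8.514 - 0.001*-65.168 = -8.4488


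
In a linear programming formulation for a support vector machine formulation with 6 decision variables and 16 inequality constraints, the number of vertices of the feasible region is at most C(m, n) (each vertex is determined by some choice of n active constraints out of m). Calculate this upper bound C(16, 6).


Each vertex corresponds to some choice of n active constraints out of m, so the number of vertices is at most C(m, n) = m! / (n!(m-n)!).
m = 16, n = 6
Numerator: 16 * 15 * 14 * 13 * 12 * 11
Denominator: 6! = 720
C(16, 6) = 8008


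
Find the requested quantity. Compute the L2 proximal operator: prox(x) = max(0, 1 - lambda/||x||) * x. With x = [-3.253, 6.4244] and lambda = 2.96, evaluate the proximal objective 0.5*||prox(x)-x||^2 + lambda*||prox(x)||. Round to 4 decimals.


Step 1: Compute ||x||.
||x|| = 7.201
Step 2: Compute scaling factor.
scale = max(0, 1 - 2.96/7.201) = 0.5889
Step 3: prox(x) = [-1.9158, 3.7836]
||prox(x)|| = 4.241
Step 4: Proximal objective.
0.5*||prox-x||^2 = 4.3808
lambda*||prox|| = 12.5534
Total = 16.9343


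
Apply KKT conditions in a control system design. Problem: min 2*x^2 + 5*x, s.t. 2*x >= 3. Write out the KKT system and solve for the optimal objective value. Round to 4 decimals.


Step 1: Try lambda = 0 (constraint inactive).
x_unc = -5/(2*2) = -1.25
Check: 2*-1.25 = -2.5 < 3 -- violated!
Step 2: Constraint must be active: 2*x = 3
x* = 3/2 = 1.5
lambda = (2*2*1.5 + 5)/2 = 5.5
Step 3: Compute optimal value.
f(x*) = 2*1.5^2 + 5*1.5 = 12.0


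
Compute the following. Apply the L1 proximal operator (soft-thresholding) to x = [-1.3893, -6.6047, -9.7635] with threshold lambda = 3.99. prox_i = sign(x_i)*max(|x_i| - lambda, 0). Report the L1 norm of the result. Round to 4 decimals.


Soft-thresholding with lambda = 3.99:
prox(-1.3893) = sign(-1.3893)*max(|-1.3893| - 3.99, 0) = 0.0
prox(-6.6047) = sign(-6.6047)*max(|-6.6047| - 3.99, 0) = -2.6147
prox(-9.7635) = sign(-9.7635)*max(|-9.7635| - 3.99, 0) = -5.7735
prox(x) = [0.0, -2.6147, -5.7735]
||prox(x)||_1 = 0.0 + 2.6147 + 5.7735 = 8.3882


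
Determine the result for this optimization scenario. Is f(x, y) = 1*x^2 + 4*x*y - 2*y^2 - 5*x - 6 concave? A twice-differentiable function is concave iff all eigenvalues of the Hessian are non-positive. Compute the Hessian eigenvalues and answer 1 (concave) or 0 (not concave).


The Hessian of f(x,y) = 1*x^2 + 4*x*y - 2*y^2 - 5*x - 6 is:
H = [[2, 4], [4, -4]]
Trace = 2 - 4 = -2
Determinant = 2*-4 - (4)^2 = -24
Discriminant = (-2)^2 - 4*-24 = 100.0
Eigenvalues: lambda_1 = -6.0, lambda_2 = 4.0
The function is not concave.

0


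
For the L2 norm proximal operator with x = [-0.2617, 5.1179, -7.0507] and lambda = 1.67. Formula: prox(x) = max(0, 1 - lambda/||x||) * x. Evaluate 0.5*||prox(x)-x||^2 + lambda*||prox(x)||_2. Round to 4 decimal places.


Step 1: Compute ||x||.
||x|| = 8.7163
Step 2: Compute scaling factor.
scale = max(0, 1 - 1.67/8.7163) = 0.8084
Step 3: prox(x) = [-0.2116, 4.1373, -5.6998]
||prox(x)|| = 7.0463
Step 4: Proximal objective.
0.5*||prox-x||^2 = 1.3945
lambda*||prox|| = 11.7673
Total = 13.1618


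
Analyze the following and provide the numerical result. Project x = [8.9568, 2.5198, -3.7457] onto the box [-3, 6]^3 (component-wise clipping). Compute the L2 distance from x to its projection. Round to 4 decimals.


Project each component onto [-3, 6].
clip(8.9568) = 6.0, clip(2.5198) = 2.5198, clip(-3.7457) = -3.0
Projection = [6.0, 2.5198, -3.0]
Squared diffs: [8.7427, 0.0, 0.5561]
Distance = sqrt(9.2988) = 3.0494


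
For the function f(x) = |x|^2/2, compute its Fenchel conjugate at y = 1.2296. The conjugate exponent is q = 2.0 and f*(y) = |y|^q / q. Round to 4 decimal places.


The conjugate exponent q satisfies 1/p + 1/q = 1.
p = 2, so q = 2/(2 - 1) = 2.0
|y|^q = 1.2296^2.0 = 1.5119
f*(1.2296) = 1.5119 / 2.0 = 0.756


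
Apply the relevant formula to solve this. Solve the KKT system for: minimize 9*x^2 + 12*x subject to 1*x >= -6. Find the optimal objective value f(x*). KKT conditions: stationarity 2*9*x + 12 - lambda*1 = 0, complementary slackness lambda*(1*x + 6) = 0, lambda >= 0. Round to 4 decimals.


Step 1: Try lambda = 0 (constraint inactive).
Stationarity: 2*9*x + 12 = 0
x* = -12/(2*9) = -2/3 = -0.6667 (rounded; the exact value -2/3 is used below)
Check constraint: 1*-0.6667 = -0.6667 >= -6 -- satisfied.
Step 2: Compute optimal value.
f(x*) = 9*(-2/3)^2 + 12*(-2/3) = -4.0


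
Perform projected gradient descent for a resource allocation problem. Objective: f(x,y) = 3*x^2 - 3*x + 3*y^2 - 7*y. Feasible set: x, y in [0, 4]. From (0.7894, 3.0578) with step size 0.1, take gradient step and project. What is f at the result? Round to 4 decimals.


Step 1: Compute gradient at (0.7894, 3.0578).
grad_x = 2*3*0.7894 - 3 = 1.7364
grad_y = 2*3*3.0578 - 7 = 11.3468
Step 2: Gradient step.
x_raw = 0.7894 - 0.1*1.7364 = 0.6158
y_raw = 3.0578 - 0.1*11.3468 = 1.9231
Step 3: Project onto [0, 4].
x_proj = clip(0.6158) = 0.6158
y_proj = clip(1.9231) = 1.9231
Step 4: Evaluate f.
f(0.6158, 1.9231) = -3.0765


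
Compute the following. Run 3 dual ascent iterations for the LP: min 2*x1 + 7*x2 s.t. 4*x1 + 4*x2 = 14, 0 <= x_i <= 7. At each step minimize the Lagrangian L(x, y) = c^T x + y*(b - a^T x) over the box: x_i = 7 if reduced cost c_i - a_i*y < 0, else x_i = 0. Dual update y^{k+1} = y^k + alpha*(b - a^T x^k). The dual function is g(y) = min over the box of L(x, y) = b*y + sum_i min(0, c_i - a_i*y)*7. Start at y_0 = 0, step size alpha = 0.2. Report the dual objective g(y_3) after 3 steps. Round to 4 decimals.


Dual ascent for LP: min 2*x1 + 7*x2, 4*x1 + 4*x2 = 14, 0 <= x_i <= 7
Step 1: y^k = 0.0, reduced costs: (2.0, 7.0)
  x^k = (0.0, 0.0), subgradient = b - a^T x = 14.0
  y^{k+1} = 0.0 + 0.2*14.0 = 2.8
Step 2: y^k = 2.8, reduced costs: (-9.2, -4.2)
  x^k = (7.0, 7.0), subgradient = b - a^T x = -42.0
  y^{k+1} = 2.8 + 0.2*-42.0 = -5.6
Step 3: y^k = -5.6, reduced costs: (24.4, 29.4)
  x^k = (0.0, 0.0), subgradient = b - a^T x = 14.0
  y^{k+1} = -5.6 + 0.2*14.0 = -2.8
Dual objective at y_3 = -2.8: reduced costs (13.2, 18.2), box minimizer x = (0.0, 0.0)
g(y_3) = b*y + (c1 - a1*y)*x1 + (c2 - a2*y)*x2 = 14*(-2.8) + 13.2*0.0 + 18.2*0.0 = -39.2 + 0.0 + 0.0 = -39.2


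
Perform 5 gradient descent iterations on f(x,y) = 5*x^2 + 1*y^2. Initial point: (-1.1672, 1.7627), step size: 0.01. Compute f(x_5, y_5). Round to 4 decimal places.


Gradient descent on f(x,y) = 5*x^2 + 1*y^2.
Starting point: (-1.1672, 1.7627), alpha = 0.01
Step 1: grad_x = 2*5*-1.1672 = -11.672, grad_y = 2*1*1.7627 = 3.5254
  x_1 = -1.1672 - 0.01*-11.672 = -1.0505
  y_1 = 1.7627 - 0.01*3.5254 = 1.7274
Step 2: grad_x = 2*5*-1.0505 = -10.5048, grad_y = 2*1*1.7274 = 3.4549
  x_2 = -1.0505 - 0.01*-10.5048 = -0.9454
  y_2 = 1.7274 - 0.01*3.4549 = 1.6929
Step 3: grad_x = 2*5*-0.9454 = -9.4543, grad_y = 2*1*1.6929 = 3.3858
  x_3 = -0.9454 - 0.01*-9.4543 = -0.8509
  y_3 = 1.6929 - 0.01*3.3858 = 1.659
Step 4: grad_x = 2*5*-0.8509 = -8.5089, grad_y = 2*1*1.659 = 3.3181
  x_4 = -0.8509 - 0.01*-8.5089 = -0.7658
  y_4 = 1.659 - 0.01*3.3181 = 1.6259
Step 5: grad_x = 2*5*-0.7658 = -7.658, grad_y = 2*1*1.6259 = 3.2517
  x_5 = -0.7658 - 0.01*-7.658 = -0.6892
  y_5 = 1.6259 - 0.01*3.2517 = 1.5933
f(-0.6892, 1.5933) = 5*(-0.6892)^2 + 1*1.5933^2 = 4.9139


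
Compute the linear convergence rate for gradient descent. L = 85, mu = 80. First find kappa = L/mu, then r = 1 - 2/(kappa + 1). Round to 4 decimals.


Step 1: Compute the condition number.
kappa = L/mu = 85/80 = 1.0625
Step 2: Compute the convergence rate.
r = 1 - 2/(kappa + 1) = 1 - 2*mu/(L + mu) = (L - mu)/(L + mu) = 5/165 = 0.0303


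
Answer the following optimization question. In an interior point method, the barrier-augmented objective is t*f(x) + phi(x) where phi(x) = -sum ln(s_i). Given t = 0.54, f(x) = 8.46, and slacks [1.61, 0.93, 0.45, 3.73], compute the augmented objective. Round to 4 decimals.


Step 1: Compute log-barrier.
ln values: [0.4762, -0.0726, -0.7985, 1.3164]
phi = -(0.4762 - 0.0726 - 0.7985 + 1.3164) = -0.9216
Step 2: Compute augmented objective.
t*f(x) = 0.54*8.46 = 4.5684
Total = 4.5684 - 0.9216 = 3.6468


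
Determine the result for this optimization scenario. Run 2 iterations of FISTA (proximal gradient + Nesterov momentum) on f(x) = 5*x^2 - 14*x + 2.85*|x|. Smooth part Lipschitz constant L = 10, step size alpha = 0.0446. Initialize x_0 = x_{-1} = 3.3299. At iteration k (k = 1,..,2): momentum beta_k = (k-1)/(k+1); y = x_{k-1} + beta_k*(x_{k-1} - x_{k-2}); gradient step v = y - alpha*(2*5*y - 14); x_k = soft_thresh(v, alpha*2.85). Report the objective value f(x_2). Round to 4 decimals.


FISTA on f(x) = 5*x^2 - 14*x + 2.85*|x|
L = 10, alpha = 0.0446
Iteration 1: beta = 0.0, y = 3.3299 + 0.0*(3.3299 - 3.3299) = 3.3299
  grad(y) = 19.299, v = y - alpha*grad = 2.4692
  prox(v) = soft_thresh(2.4692, 0.1271) = 2.3421
Iteration 2: beta = 0.3333, y = 2.3421 + 0.3333*(2.3421 - 3.3299) = 2.0128
  grad(y) = 6.1277, v = y - alpha*grad = 1.7395
  prox(v) = soft_thresh(1.7395, 0.1271) = 1.6124
f(x_2) = 5*1.6124^2 - 14*1.6124 + 2.85*|1.6124| = -4.9793
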